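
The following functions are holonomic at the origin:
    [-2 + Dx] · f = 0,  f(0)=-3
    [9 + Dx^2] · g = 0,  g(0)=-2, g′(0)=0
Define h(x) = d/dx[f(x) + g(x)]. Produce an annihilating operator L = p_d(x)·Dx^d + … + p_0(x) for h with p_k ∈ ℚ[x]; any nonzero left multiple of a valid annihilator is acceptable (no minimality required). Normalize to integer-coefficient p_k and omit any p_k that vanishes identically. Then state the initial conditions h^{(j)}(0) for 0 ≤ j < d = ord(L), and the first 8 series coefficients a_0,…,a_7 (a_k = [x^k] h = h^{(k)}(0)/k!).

L = 18 - 9·Dx + 2·Dx^2 - Dx^3  (order 3).
h: a_k = -6, 6, -12, -35, -4, 211/20, -8/15, -463/168, …
ICs: h(0) = -6, h′(0) = 6, h′′(0) = -24.

f: a_k = -3, -6, -6, -4, -2, -4/5, -4/15, -8/105, …
g: a_k = -2, 0, 9, 0, -27/4, 0, 81/40, 0, …
h₀=f+g: left-lcm gives L₀, ord ≤ 3.
h₀' ⇒ L via d/dx closure of L₀.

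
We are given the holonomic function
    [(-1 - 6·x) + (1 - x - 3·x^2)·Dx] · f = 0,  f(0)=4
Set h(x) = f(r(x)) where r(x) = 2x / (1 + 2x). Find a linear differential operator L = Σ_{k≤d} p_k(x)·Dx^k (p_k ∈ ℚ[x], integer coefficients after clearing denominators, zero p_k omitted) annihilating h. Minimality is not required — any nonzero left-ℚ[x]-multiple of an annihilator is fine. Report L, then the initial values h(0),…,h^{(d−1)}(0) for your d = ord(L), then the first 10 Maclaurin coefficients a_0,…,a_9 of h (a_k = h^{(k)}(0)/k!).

f: a_k = 4, 4, 16, 28, 76, 160, 388, 868, 2032, 4636, …
L₀ from L_f via x↦r, Dx↦r'^{-1}Dx.
L = (2 + 28·x) + (-1 - 4·x + 8·x^2 + 24·x^3)·Dx  (order 1).
h: a_k = 4, 8, 48, 0, 576, -1152, 9216, -32256, 175104, -737280, …
ICs: h(0) = 4.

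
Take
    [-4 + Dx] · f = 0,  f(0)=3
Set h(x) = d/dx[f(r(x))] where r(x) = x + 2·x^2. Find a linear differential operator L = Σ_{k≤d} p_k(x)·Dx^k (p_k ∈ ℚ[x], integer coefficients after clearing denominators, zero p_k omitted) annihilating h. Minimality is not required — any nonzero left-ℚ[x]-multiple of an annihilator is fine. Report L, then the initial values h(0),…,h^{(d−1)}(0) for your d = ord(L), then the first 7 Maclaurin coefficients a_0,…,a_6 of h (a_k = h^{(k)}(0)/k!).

L = (8 + 32·x + 64·x^2) + (-1 - 4·x)·Dx  (order 1).
h: a_k = 12, 96, 384, 1280, 3328, 38912/5, 237568/15, …
ICs: h(0) = 12.

f: a_k = 3, 12, 24, 32, 32, 128/5, 256/15, …
L₀ from L_f via x↦r, Dx↦r'^{-1}Dx.
h=h₀': d/dx-closure on L₀ ⇒ L.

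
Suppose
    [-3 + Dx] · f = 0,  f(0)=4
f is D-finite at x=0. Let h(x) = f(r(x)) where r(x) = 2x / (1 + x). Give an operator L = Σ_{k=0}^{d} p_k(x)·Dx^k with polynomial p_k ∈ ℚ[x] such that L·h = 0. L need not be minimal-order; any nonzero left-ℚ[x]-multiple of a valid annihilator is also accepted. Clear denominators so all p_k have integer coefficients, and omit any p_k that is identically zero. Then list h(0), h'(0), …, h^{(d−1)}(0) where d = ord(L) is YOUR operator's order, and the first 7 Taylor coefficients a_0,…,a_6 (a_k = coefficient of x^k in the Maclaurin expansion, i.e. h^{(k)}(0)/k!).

f: a_k = 4, 12, 18, 18, 27/2, 81/10, 81/20, …
f∘r: x↦r, Dx↦Dx/r' in L_f ⇒ L₀.
L = -6 + (1 + 2·x + x^2)·Dx  (order 1).
h: a_k = 4, 24, 48, 24, -24, -24/5, 96/5, …
ICs: h(0) = 4.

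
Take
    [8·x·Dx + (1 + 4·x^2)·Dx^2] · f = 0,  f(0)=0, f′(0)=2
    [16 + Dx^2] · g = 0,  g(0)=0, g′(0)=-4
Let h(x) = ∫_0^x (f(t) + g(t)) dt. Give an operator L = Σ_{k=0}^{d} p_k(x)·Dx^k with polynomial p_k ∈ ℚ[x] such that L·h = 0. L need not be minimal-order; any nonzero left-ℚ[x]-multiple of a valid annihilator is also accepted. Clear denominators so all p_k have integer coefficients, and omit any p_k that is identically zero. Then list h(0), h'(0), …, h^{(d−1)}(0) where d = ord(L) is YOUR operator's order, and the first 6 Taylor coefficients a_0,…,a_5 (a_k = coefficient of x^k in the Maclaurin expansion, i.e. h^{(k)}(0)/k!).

L = (-512·x + 5120·x^3 + 4096·x^5)·Dx^2 + (16 + 512·x^2 + 2304·x^4 + 2048·x^6)·Dx^3 + (-32·x + 320·x^3 + 256·x^5)·Dx^4 + (1 + 32·x^2 + 144·x^4 + 128·x^6)·Dx^5  (order 5).
h: a_k = 0, 0, -1, 0, 2, 0, …
ICs: h(0) = 0, h′(0) = 0, h′′(0) = -2, h′′′(0) = 0, h′′′′(0) = 48.

f: a_k = 0, 2, 0, -8/3, 0, 32/5, …
g: a_k = 0, -4, 0, 32/3, 0, -128/15, …
Weyl lclm of L_f,L_g ⇒ L₀ (ord ≤ 4).
h=∫₀ˣh₀: take L = L₀·Dx.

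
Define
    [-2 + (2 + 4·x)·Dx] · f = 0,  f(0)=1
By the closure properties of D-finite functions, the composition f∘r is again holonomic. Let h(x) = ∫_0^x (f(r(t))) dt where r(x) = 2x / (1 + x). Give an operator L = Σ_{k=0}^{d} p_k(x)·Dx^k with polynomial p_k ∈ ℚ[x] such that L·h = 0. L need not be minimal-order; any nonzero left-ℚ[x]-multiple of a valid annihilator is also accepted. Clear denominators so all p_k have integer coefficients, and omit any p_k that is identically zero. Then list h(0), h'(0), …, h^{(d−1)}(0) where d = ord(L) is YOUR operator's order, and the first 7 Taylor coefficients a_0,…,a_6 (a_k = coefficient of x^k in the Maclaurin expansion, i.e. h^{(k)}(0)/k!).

f: a_k = 1, 1, -1/2, 1/2, -5/8, 7/8, -21/16, …
L₀ from L_f via x↦r, Dx↦r'^{-1}Dx.
Integrate: L := L₀·Dx.
L = -2·Dx + (1 + 6·x + 5·x^2)·Dx^2  (order 2).
h: a_k = 0, 1, 1, -4/3, 5/2, -6, 17, …
ICs: h(0) = 0, h′(0) = 1.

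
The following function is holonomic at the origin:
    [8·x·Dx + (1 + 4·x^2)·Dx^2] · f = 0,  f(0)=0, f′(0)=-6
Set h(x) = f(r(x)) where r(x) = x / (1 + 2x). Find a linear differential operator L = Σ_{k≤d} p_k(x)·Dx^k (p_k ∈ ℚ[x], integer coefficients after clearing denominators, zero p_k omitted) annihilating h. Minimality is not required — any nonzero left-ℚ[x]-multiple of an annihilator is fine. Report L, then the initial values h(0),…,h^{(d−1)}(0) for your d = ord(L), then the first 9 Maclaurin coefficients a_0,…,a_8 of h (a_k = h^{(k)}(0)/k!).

L = (4 + 16·x)·Dx + (1 + 4·x + 8·x^2)·Dx^2  (order 2).
h: a_k = 0, -6, 12, -16, 0, 384/5, -256, 3072/7, 0, …
ICs: h(0) = 0, h′(0) = -6.

f: a_k = 0, -6, 0, 8, 0, -96/5, 0, 384/7, 0, …
Change of var in L_f (x↦r) gives L₀.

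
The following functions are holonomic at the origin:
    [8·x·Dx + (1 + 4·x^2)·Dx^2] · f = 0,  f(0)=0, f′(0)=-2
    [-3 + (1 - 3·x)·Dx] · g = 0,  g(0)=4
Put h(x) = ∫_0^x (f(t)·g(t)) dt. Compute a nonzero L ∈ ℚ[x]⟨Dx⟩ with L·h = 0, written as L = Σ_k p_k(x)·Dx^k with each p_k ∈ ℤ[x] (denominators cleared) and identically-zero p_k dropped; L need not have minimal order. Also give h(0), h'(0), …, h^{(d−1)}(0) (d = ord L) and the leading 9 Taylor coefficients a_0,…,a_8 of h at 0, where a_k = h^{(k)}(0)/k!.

f: a_k = 0, -2, 0, 8/3, 0, -32/5, 0, 128/7, 0, …
g: a_k = 4, 12, 36, 108, 324, 972, 2916, 8748, 26244, …
f·g: L₀ = L_f ⊗_s L_g, ord ≤ 2·1.
h=∫h₀ ⇒ L = L₀·Dx.
L = 24·x·Dx + (6 - 8·x + 48·x^2)·Dx^2 + (-1 + 3·x - 4·x^2 + 12·x^3)·Dx^3  (order 3).
h: a_k = 0, 0, -4, -8, -46/3, -184/5, -1444/15, -8664/35, -22423/35, …
ICs: h(0) = 0, h′(0) = 0, h′′(0) = -8.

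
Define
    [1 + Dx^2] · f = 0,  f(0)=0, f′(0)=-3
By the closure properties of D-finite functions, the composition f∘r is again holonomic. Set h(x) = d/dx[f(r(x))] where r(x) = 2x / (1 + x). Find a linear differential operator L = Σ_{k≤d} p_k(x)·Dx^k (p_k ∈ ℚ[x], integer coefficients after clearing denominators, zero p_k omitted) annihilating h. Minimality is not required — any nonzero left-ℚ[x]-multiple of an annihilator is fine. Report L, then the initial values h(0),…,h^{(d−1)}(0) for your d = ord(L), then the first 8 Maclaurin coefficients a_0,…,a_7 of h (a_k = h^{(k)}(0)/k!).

L = (10 + 12·x + 6·x^2) + (6 + 18·x + 18·x^2 + 6·x^3)·Dx + (1 + 4·x + 6·x^2 + 4·x^3 + x^4)·Dx^2  (order 2).
h: a_k = -6, 12, -6, -24, 86, -180, 4418/15, -6064/15, …
ICs: h(0) = -6, h′(0) = 12.

f: a_k = 0, -3, 0, 1/2, 0, -1/40, 0, 1/1680, …
Change of var in L_f (x↦r) gives L₀.
h₀' ⇒ L via d/dx closure of L₀.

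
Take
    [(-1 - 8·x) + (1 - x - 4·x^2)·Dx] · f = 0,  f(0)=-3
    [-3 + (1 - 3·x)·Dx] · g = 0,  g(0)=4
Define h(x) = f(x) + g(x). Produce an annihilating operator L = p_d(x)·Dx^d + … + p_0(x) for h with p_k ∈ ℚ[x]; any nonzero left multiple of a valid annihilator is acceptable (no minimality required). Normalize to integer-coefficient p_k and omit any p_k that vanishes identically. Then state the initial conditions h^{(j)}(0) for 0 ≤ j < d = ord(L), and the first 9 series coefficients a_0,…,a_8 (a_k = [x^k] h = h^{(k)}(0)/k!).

L = (6 - 72·x + 144·x^2 - 144·x^3) + (4 - 84·x^2 + 252·x^3 - 288·x^4)·Dx + (-1 + 8·x - 21·x^2 + 8·x^3 + 54·x^4 - 72·x^5)·Dx^2  (order 2).
h: a_k = 1, 9, 21, 81, 237, 777, 2373, 7425, 22749, …
ICs: h(0) = 1, h′(0) = 9.

f: a_k = -3, -3, -15, -27, -87, -195, -543, -1323, -3495, …
g: a_k = 4, 12, 36, 108, 324, 972, 2916, 8748, 26244, …
Sum ⇒ L₀ = lclm(L_f,L_g) in ℚ(x)⟨Dx⟩.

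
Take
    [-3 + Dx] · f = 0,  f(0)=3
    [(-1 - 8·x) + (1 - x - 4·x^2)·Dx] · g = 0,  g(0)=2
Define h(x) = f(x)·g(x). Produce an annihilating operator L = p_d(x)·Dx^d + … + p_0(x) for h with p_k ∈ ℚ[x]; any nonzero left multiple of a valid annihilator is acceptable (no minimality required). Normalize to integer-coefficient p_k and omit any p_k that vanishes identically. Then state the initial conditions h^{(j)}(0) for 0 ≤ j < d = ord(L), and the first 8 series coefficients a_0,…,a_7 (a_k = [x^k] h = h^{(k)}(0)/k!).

L = (4 + 5·x - 12·x^2) + (-1 + x + 4·x^2)·Dx  (order 1).
h: a_k = 6, 24, 75, 198, 2073/4, 6612/5, 136059/40, 243423/28, …
ICs: h(0) = 6.

f: a_k = 3, 9, 27/2, 27/2, 81/8, 243/40, 243/80, 729/560, …
g: a_k = 2, 2, 10, 18, 58, 130, 362, 882, …
f·g: L₀ = L_f ⊗_s L_g, ord ≤ 1·1.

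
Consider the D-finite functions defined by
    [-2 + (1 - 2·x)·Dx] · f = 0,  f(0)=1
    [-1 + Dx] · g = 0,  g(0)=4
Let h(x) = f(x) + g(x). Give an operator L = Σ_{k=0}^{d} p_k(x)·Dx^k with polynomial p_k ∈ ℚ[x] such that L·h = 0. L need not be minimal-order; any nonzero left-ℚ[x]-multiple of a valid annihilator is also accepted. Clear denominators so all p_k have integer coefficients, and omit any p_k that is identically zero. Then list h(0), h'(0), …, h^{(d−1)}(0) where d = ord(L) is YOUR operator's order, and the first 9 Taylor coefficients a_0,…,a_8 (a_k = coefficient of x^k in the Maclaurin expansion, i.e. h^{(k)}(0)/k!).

f: a_k = 1, 2, 4, 8, 16, 32, 64, 128, 256, …
g: a_k = 4, 4, 2, 2/3, 1/6, 1/30, 1/180, 1/1260, 1/10080, …
L₀ := lclm(L_f,L_g); ord L₀ ≤ 1+1.
L = (-6 - 4·x) + (7 + 4·x - 4·x^2)·Dx + (-1 + 4·x^2)·Dx^2  (order 2).
h: a_k = 5, 6, 6, 26/3, 97/6, 961/30, 11521/180, 161281/1260, 2580481/10080, …
ICs: h(0) = 5, h′(0) = 6.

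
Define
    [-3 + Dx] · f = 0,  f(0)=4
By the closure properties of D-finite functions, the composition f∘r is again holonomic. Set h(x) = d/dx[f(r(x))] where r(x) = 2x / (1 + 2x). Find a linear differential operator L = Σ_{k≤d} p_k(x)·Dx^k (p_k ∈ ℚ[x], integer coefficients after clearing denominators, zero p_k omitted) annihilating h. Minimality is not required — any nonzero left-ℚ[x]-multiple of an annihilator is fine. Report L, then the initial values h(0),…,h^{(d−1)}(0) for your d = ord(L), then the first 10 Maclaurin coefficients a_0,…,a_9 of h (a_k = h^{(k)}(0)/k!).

f: a_k = 4, 12, 18, 18, 27/2, 81/10, 81/20, 243/140, 729/1120, 243/1120, …
Substitute x→r, Dx→(1/r')Dx; clear ⇒ L₀.
Derive L from L₀ (diff closure).
L = (2 - 8·x) + (-1 - 4·x - 4·x^2)·Dx  (order 1).
h: a_k = 24, 48, -144, 96, 336, -6624/5, 13152/5, -103872/35, -30672/35, 517728/35, …
ICs: h(0) = 24.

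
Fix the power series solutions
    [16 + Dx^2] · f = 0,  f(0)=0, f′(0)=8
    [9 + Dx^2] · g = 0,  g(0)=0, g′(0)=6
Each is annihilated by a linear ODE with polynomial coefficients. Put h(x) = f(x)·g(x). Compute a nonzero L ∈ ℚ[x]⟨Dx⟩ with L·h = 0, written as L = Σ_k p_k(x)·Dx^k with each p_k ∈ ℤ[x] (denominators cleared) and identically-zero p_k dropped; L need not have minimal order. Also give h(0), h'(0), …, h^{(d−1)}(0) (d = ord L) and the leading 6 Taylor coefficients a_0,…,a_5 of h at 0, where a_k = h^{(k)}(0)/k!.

L = 49 + 50·Dx^2 + Dx^4  (order 4).
h: a_k = 0, 0, 48, 0, -200, 0, …
ICs: h(0) = 0, h′(0) = 0, h′′(0) = 96, h′′′(0) = 0.

f: a_k = 0, 8, 0, -64/3, 0, 256/15, …
g: a_k = 0, 6, 0, -9, 0, 81/20, …
L₀ := L_f ⊗_s L_g (sym. prod.), ord ≤ 4.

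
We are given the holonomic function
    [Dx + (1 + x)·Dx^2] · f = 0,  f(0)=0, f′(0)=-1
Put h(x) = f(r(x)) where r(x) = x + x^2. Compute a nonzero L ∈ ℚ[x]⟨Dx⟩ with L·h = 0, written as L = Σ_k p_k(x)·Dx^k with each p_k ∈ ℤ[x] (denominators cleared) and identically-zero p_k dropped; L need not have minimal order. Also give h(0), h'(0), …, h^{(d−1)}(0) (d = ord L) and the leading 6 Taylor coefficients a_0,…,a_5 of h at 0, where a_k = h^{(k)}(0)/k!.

f: a_k = 0, -1, 1/2, -1/3, 1/4, -1/5, …
f∘r: x↦r, Dx↦Dx/r' in L_f ⇒ L₀.
L = (-1 + 2·x + 2·x^2)·Dx + (1 + 3·x + 3·x^2 + 2·x^3)·Dx^2  (order 2).
h: a_k = 0, -1, -1/2, 2/3, -1/4, -1/5, …
ICs: h(0) = 0, h′(0) = -1.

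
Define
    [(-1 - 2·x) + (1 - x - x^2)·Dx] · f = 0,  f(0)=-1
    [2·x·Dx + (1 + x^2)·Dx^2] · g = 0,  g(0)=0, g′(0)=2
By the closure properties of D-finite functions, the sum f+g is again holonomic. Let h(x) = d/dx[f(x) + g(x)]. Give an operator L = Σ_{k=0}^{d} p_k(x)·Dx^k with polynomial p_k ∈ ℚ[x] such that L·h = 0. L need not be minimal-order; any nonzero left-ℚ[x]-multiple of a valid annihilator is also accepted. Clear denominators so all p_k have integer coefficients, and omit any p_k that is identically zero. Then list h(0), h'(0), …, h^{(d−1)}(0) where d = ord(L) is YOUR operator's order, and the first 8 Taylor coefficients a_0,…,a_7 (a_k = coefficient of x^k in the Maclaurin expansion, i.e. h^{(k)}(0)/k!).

f: a_k = -1, -1, -2, -3, -5, -8, -13, -21, …
g: a_k = 0, 2, 0, -2/3, 0, 2/5, 0, -2/7, …
L₀ := lclm(L_f,L_g); ord L₀ ≤ 1+2.
Differentiate: ansatz ord ≤ ord L₀ ⇒ L.
L = (-4 + 16·x + 64·x^2 + 72·x^3 + 66·x^4 + 6·x^6) + (10 + 24·x + 28·x^2 + 60·x^3 + 65·x^4 + 50·x^5 + 3·x^6 + 6·x^7)·Dx + (-2 - 2·x - 2·x^2 + 8·x^3 + 5·x^4 + 11·x^5 + 6·x^6 + x^7 + x^8)·Dx^2  (order 2).
h: a_k = 1, -4, -11, -20, -38, -78, -149, -272, …
ICs: h(0) = 1, h′(0) = -4.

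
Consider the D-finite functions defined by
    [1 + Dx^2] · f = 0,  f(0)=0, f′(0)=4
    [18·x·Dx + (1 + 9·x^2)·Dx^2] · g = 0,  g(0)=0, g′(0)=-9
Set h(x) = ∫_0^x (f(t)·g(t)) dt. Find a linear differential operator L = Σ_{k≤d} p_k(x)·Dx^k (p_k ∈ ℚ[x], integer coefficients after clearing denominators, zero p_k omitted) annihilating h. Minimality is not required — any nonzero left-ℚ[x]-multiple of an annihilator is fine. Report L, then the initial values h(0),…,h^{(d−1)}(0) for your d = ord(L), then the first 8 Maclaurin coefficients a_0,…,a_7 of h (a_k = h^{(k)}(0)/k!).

f: a_k = 0, 4, 0, -2/3, 0, 1/30, 0, -1/1260, …
g: a_k = 0, -9, 0, 27, 0, -729/5, 0, 6561/7, …
f·g: L₀ = L_f ⊗_s L_g, ord ≤ 2·2.
h=∫h₀ ⇒ L = L₀·Dx.
L = (370 + 9594·x^2 + 4131·x^4 + 2916·x^6 + 6561·x^8)·Dx + (684·x + 6804·x^3 + 8748·x^5 + 26244·x^7)·Dx^2 + (380 + 9792·x^2 + 5346·x^4 + 5832·x^6 + 13122·x^8)·Dx^3 + (684·x + 6804·x^3 + 8748·x^5 + 26244·x^7)·Dx^4 + (10 + 198·x^2 + 1215·x^4 + 2916·x^6 + 6561·x^8)·Dx^5  (order 5).
h: a_k = 0, 0, 0, -12, 0, 114/5, 0, -1203/14, …
ICs: h(0) = 0, h′(0) = 0, h′′(0) = 0, h′′′(0) = -72, h′′′′(0) = 0.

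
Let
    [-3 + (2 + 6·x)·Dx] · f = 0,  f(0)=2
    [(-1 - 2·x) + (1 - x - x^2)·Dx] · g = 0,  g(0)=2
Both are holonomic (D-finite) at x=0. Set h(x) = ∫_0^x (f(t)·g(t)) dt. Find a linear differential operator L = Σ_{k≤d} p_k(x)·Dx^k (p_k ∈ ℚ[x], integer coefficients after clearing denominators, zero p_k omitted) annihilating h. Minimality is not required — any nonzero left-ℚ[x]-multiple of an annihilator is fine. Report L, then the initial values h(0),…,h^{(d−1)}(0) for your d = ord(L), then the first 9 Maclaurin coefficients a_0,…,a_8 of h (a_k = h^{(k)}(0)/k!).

f: a_k = 2, 3, -9/4, 27/8, -405/64, 1701/128, -15309/512, 72171/1024, -2814669/16384, …
g: a_k = 2, 2, 4, 6, 10, 16, 26, 42, 68, …
Product ⇒ symmetric product L₀, ord ≤ 1.
∫: right-multiply L₀ by Dx.
L = (5 + 7·x + 9·x^2)·Dx + (-2 - 4·x + 8·x^2 + 6·x^3)·Dx^2  (order 2).
h: a_k = 0, 4, 5, 19/6, 105/16, 739/160, 4859/384, 10039/1792, 131121/4096, …
ICs: h(0) = 0, h′(0) = 4.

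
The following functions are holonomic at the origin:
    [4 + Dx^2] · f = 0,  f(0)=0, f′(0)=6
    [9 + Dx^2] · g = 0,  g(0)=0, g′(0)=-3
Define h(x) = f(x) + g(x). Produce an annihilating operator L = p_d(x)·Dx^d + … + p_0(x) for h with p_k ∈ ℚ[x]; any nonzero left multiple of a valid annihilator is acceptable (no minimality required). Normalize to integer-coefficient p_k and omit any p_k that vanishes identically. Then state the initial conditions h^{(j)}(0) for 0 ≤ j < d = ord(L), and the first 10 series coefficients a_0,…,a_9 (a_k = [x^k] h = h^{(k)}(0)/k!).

f: a_k = 0, 6, 0, -4, 0, 4/5, 0, -8/105, 0, 4/945, …
g: a_k = 0, -3, 0, 9/2, 0, -81/40, 0, 243/560, 0, -243/4480, …
h₀=f+g: left-lcm gives L₀, ord ≤ 4.
L = 36 + 13·Dx^2 + Dx^4  (order 4).
h: a_k = 0, 3, 0, 1/2, 0, -49/40, 0, 601/1680, 0, -6049/120960, …
ICs: h(0) = 0, h′(0) = 3, h′′(0) = 0, h′′′(0) = 3.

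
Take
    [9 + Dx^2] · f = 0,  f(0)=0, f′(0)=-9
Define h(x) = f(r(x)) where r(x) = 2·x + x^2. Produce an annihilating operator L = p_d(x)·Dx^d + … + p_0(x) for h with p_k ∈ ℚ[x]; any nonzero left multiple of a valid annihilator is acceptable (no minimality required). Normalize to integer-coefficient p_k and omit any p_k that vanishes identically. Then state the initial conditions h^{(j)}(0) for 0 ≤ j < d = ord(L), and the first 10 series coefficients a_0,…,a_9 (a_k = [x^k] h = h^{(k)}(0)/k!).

f: a_k = 0, -9, 0, 27/2, 0, -243/40, 0, 729/560, 0, -729/4480, …
L₀ from L_f via x↦r, Dx↦r'^{-1}Dx.
L = (36 + 108·x + 108·x^2 + 36·x^3) - Dx + (1 + x)·Dx^2  (order 2).
h: a_k = 0, -18, -9, 108, 162, -567/5, -945/2, -11178/35, 1701/5, 102303/140, …
ICs: h(0) = 0, h′(0) = -18.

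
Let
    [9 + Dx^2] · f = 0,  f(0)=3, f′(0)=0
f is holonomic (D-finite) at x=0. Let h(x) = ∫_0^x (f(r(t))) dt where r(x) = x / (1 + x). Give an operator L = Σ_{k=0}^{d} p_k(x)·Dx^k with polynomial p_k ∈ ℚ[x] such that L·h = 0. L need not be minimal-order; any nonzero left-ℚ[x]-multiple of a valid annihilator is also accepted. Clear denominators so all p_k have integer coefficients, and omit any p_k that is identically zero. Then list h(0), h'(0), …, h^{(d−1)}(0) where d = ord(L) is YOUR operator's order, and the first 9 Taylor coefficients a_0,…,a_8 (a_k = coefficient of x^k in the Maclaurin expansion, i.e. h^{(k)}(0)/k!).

L = 9·Dx + (2 + 6·x + 6·x^2 + 2·x^3)·Dx^2 + (1 + 4·x + 6·x^2 + 4·x^3 + x^4)·Dx^3  (order 3).
h: a_k = 0, 3, 0, -9/2, 27/4, -243/40, 9/4, 351/80, -4131/320, …
ICs: h(0) = 0, h′(0) = 3, h′′(0) = 0.

f: a_k = 3, 0, -27/2, 0, 81/8, 0, -243/80, 0, 2187/4480, …
f∘r: x↦r, Dx↦Dx/r' in L_f ⇒ L₀.
∫: right-multiply L₀ by Dx.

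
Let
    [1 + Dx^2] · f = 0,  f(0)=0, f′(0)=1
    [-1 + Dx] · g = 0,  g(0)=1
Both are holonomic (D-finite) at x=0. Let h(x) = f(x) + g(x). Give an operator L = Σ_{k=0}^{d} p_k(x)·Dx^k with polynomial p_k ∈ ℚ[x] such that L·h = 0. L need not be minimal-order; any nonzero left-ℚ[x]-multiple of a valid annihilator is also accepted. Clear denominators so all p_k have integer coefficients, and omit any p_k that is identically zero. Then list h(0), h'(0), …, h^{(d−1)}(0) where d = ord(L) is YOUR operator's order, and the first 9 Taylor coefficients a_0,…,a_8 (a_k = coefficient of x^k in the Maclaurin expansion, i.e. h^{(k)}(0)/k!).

L = -1 + Dx - Dx^2 + Dx^3  (order 3).
h: a_k = 1, 2, 1/2, 0, 1/24, 1/60, 1/720, 0, 1/40320, …
ICs: h(0) = 1, h′(0) = 2, h′′(0) = 1.

f: a_k = 0, 1, 0, -1/6, 0, 1/120, 0, -1/5040, 0, …
g: a_k = 1, 1, 1/2, 1/6, 1/24, 1/120, 1/720, 1/5040, 1/40320, …
f+g: L₀ = lclm(L_f,L_g), ord ≤ 2+1.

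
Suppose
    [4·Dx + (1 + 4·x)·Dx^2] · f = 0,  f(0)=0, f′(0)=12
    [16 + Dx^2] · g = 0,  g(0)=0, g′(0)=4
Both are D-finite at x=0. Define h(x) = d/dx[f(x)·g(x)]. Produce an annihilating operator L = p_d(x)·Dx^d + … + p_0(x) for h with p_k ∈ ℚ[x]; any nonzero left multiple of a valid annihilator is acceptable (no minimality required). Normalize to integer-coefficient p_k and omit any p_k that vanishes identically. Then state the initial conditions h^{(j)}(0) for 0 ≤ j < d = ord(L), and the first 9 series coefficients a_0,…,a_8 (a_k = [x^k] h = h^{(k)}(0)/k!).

f: a_k = 0, 12, -24, 64, -192, 3072/5, -2048, 49152/7, -24576, …
g: a_k = 0, 4, 0, -32/3, 0, 128/15, 0, -1024/315, 0, …
f·g: L₀ = L_f ⊗_s L_g, ord ≤ 2·2.
Derive L from L₀ (diff closure).
L = (-6400 - 45056·x - 172032·x^2 + 196608·x^3 + 2818048·x^4 + 6291456·x^5 + 4194304·x^6) + (-1536 - 8192·x + 20480·x^2 + 245760·x^3 + 655360·x^4 + 524288·x^5)·Dx + (-448 - 2816·x - 3584·x^2 + 73728·x^3 + 401408·x^4 + 786432·x^5 + 524288·x^6)·Dx^2 + (-96 - 512·x + 1280·x^2 + 15360·x^3 + 40960·x^4 + 32768·x^5)·Dx^3 + (-3 + 448·x^2 + 3840·x^3 + 14080·x^4 + 24576·x^5 + 16384·x^6)·Dx^4  (order 4).
h: a_k = 0, 96, -288, 512, -2560, 11264, -222208/5, 3702784/21, -4915200/7, …
ICs: h(0) = 0, h′(0) = 96, h′′(0) = -576, h′′′(0) = 3072.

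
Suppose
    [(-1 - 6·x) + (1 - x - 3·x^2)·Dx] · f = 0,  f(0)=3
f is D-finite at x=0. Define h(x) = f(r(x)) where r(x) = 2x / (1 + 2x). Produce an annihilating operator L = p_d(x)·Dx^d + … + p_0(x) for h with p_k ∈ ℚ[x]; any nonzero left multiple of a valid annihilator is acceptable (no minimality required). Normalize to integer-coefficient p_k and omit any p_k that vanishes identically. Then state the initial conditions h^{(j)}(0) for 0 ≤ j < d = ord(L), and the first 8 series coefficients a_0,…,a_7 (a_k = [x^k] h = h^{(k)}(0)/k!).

f: a_k = 3, 3, 12, 21, 57, 120, 291, 651, …
Substitute x→r, Dx→(1/r')Dx; clear ⇒ L₀.
L = (2 + 28·x) + (-1 - 4·x + 8·x^2 + 24·x^3)·Dx  (order 1).
h: a_k = 3, 6, 36, 0, 432, -864, 6912, -24192, …
ICs: h(0) = 3.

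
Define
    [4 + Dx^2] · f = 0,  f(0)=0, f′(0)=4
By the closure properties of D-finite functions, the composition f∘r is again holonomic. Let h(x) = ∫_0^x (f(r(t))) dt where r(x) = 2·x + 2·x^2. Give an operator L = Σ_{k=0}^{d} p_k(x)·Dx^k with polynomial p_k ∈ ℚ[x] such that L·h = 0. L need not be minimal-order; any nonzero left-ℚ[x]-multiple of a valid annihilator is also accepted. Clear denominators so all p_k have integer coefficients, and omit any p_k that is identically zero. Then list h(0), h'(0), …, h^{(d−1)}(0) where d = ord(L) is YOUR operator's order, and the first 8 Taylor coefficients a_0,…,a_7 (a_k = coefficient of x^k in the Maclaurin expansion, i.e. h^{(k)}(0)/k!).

f: a_k = 0, 4, 0, -8/3, 0, 8/15, 0, -16/315, …
Change of var in L_f (x↦r) gives L₀.
h=∫₀ˣh₀: take L = L₀·Dx.
L = (16 + 96·x + 192·x^2 + 128·x^3)·Dx - 2·Dx^2 + (1 + 2·x)·Dx^3  (order 3).
h: a_k = 0, 0, 4, 8/3, -16/3, -64/5, -352/45, 64/7, …
ICs: h(0) = 0, h′(0) = 0, h′′(0) = 8.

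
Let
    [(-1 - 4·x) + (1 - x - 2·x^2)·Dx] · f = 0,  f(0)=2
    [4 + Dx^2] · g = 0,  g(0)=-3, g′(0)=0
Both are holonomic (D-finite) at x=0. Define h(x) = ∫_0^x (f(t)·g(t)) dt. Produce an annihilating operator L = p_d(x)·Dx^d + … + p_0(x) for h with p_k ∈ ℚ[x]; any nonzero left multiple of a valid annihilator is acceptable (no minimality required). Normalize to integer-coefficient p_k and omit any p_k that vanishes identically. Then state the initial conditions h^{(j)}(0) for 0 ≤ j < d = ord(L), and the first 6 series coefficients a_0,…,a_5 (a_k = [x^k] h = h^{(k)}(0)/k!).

L = (4·x + 8·x^2)·Dx + (2 + 8·x)·Dx^2 + (-1 + x + 2·x^2)·Dx^3  (order 3).
h: a_k = 0, -6, -3, -2, -9/2, -34/5, …
ICs: h(0) = 0, h′(0) = -6, h′′(0) = -6.

f: a_k = 2, 2, 6, 10, 22, 42, …
g: a_k = -3, 0, 6, 0, -2, 0, …
Sym-product of L_f,L_g gives L₀ (≤ ord 2).
h=∫h₀ ⇒ L = L₀·Dx.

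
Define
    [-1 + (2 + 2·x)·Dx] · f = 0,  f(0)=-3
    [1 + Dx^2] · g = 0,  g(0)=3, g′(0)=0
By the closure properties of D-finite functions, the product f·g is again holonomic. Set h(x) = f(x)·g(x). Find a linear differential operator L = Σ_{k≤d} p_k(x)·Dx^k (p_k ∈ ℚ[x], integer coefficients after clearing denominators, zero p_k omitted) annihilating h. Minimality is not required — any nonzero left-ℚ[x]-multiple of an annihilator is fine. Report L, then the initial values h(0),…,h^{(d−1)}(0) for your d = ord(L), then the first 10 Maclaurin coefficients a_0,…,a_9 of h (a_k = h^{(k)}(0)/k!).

L = (7 + 8·x + 4·x^2) + (-4 - 4·x)·Dx + (4 + 8·x + 4·x^2)·Dx^2  (order 2).
h: a_k = -9, -9/2, 45/8, 27/16, -75/128, -39/256, 349/5120, -401/10240, 44047/1146880, -80889/2293760, …
ICs: h(0) = -9, h′(0) = -9/2.

f: a_k = -3, -3/2, 3/8, -3/16, 15/128, -21/256, 63/1024, -99/2048, 1287/32768, -2145/65536, …
g: a_k = 3, 0, -3/2, 0, 1/8, 0, -1/240, 0, 1/13440, 0, …
L₀ := L_f ⊗_s L_g (sym. prod.), ord ≤ 2.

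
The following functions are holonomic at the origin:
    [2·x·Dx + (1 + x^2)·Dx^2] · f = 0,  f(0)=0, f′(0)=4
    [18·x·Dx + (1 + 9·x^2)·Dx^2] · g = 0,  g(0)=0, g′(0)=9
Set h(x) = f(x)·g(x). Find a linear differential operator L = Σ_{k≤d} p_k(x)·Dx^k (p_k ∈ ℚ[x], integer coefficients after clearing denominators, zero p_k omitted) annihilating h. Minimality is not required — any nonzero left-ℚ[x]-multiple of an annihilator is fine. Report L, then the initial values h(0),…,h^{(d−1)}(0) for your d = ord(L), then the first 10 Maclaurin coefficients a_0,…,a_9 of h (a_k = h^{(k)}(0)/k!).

L = (-216·x - 3600·x^3 - 5184·x^5 + 6480·x^7 + 17496·x^9)·Dx + (-40 - 1452·x^2 - 6480·x^4 - 4536·x^6 + 22680·x^8 + 26244·x^10)·Dx^2 + (-80·x - 980·x^3 - 2160·x^5 + 2952·x^7 + 12960·x^9 + 8748·x^11)·Dx^3 + (-1 - 20·x^2 - 109·x^4 + 981·x^8 + 1620·x^10 + 729·x^12)·Dx^4  (order 4).
h: a_k = 0, 0, 36, 0, -120, 0, 3132/5, 0, -27792/7, 0, …
ICs: h(0) = 0, h′(0) = 0, h′′(0) = 72, h′′′(0) = 0.

f: a_k = 0, 4, 0, -4/3, 0, 4/5, 0, -4/7, 0, 4/9, …
g: a_k = 0, 9, 0, -27, 0, 729/5, 0, -6561/7, 0, 6561, …
Sym-product of L_f,L_g gives L₀ (≤ ord 4).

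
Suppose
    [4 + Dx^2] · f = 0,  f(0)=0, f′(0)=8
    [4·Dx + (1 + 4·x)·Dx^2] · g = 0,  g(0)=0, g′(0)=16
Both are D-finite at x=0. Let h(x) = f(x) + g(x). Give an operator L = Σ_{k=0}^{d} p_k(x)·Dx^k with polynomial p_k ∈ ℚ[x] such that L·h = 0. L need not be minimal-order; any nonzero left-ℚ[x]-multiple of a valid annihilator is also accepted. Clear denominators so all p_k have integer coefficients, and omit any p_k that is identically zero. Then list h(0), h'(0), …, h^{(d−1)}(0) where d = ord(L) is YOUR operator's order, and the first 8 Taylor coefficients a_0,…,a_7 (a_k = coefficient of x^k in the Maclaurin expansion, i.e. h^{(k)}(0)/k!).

f: a_k = 0, 8, 0, -16/3, 0, 16/15, 0, -32/315, …
g: a_k = 0, 16, -32, 256/3, -256, 4096/5, -8192/3, 65536/7, …
h₀=f+g: left-lcm gives L₀, ord ≤ 4.
L = (400 + 128·x + 256·x^2)·Dx + (36 + 176·x + 192·x^2 + 256·x^3)·Dx^2 + (100 + 32·x + 64·x^2)·Dx^3 + (9 + 44·x + 48·x^2 + 64·x^3)·Dx^4  (order 4).
h: a_k = 0, 24, -32, 80, -256, 12304/15, -8192/3, 2949088/315, …
ICs: h(0) = 0, h′(0) = 24, h′′(0) = -64, h′′′(0) = 480.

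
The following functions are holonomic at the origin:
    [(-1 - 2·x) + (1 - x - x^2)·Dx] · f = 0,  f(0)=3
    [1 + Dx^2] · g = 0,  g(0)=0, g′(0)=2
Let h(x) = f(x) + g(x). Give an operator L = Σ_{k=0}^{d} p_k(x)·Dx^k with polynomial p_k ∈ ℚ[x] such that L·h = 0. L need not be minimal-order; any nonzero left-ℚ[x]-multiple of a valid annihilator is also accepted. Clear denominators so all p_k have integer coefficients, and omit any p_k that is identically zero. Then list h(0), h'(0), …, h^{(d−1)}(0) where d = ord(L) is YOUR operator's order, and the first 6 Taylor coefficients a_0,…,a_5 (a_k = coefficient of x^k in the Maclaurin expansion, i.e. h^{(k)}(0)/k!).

f: a_k = 3, 3, 6, 9, 15, 24, …
g: a_k = 0, 2, 0, -1/3, 0, 1/60, …
L₀ := lclm(L_f,L_g); ord L₀ ≤ 1+2.
L = (19 + 48·x + 31·x^2 + 24·x^3 + 5·x^4 + 2·x^5) + (-5 + x + 4·x^2 + 7·x^3 + 6·x^4 + 3·x^5 + x^6)·Dx + (19 + 48·x + 31·x^2 + 24·x^3 + 5·x^4 + 2·x^5)·Dx^2 + (-5 + x + 4·x^2 + 7·x^3 + 6·x^4 + 3·x^5 + x^6)·Dx^3  (order 3).
h: a_k = 3, 5, 6, 26/3, 15, 1441/60, …
ICs: h(0) = 3, h′(0) = 5, h′′(0) = 12.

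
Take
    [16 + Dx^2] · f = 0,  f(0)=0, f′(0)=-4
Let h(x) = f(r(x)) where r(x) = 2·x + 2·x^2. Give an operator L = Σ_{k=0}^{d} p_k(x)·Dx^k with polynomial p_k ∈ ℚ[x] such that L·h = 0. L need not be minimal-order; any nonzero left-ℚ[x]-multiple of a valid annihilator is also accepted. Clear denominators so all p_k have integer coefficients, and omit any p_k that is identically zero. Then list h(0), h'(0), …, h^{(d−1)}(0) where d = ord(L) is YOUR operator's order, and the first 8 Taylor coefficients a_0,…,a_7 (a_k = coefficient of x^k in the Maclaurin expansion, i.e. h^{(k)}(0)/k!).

f: a_k = 0, -4, 0, 32/3, 0, -128/15, 0, 1024/315, …
L₀ from L_f via x↦r, Dx↦r'^{-1}Dx.
L = (64 + 384·x + 768·x^2 + 512·x^3) - 2·Dx + (1 + 2·x)·Dx^2  (order 2).
h: a_k = 0, -8, -8, 256/3, 256, -256/15, -1280, -729088/315, …
ICs: h(0) = 0, h′(0) = -8.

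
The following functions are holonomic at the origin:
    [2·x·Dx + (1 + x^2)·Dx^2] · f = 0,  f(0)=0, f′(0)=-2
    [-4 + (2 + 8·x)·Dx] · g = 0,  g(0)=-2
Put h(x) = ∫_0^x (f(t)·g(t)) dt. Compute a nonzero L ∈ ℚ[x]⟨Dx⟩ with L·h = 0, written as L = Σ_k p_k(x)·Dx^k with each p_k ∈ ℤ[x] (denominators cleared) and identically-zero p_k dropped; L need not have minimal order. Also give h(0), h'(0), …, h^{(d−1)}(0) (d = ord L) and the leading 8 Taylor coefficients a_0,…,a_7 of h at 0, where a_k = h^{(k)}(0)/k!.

f: a_k = 0, -2, 0, 2/3, 0, -2/5, 0, 2/7, …
g: a_k = -2, -4, 4, -8, 20, -56, 168, -528, …
h₀=f·g: eliminate ⇒ L₀, order ≤ 2·1.
∫: right-multiply L₀ by Dx.
L = (12 - 4·x - 4·x^2)·Dx + (-4 - 14·x + 12·x^2 + 16·x^3)·Dx^2 + (1 + 8·x + 17·x^2 + 8·x^3 + 16·x^4)·Dx^3  (order 3).
h: a_k = 0, 0, 2, 8/3, -7/3, 8/3, -274/45, 232/15, …
ICs: h(0) = 0, h′(0) = 0, h′′(0) = 4.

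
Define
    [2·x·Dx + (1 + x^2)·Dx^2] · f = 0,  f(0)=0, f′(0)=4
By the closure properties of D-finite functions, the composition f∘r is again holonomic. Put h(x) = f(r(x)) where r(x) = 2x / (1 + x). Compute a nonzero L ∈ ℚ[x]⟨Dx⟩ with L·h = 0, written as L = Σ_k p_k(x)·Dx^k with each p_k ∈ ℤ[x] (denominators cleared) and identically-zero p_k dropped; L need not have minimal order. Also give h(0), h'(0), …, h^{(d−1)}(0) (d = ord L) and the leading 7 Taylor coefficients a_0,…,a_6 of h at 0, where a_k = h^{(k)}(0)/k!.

f: a_k = 0, 4, 0, -4/3, 0, 4/5, 0, …
Substitute x→r, Dx→(1/r')Dx; clear ⇒ L₀.
L = (2 + 10·x)·Dx + (1 + 2·x + 5·x^2)·Dx^2  (order 2).
h: a_k = 0, 8, -8, -8/3, 24, -152/5, -88/3, …
ICs: h(0) = 0, h′(0) = 8.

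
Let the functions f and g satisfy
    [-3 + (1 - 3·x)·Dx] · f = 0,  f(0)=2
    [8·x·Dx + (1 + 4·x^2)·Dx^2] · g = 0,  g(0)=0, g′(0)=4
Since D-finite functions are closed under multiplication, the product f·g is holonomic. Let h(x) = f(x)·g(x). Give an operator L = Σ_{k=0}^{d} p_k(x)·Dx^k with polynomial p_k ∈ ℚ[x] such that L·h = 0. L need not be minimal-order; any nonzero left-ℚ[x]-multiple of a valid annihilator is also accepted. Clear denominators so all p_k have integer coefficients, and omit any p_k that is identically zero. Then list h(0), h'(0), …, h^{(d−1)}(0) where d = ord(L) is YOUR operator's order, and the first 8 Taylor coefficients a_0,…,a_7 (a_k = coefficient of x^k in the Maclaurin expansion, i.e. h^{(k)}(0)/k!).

f: a_k = 2, 6, 18, 54, 162, 486, 1458, 4374, …
g: a_k = 0, 4, 0, -16/3, 0, 64/5, 0, -256/7, …
Product ⇒ symmetric product L₀, ord ≤ 2.
L = 24·x + (6 - 8·x + 48·x^2)·Dx + (-1 + 3·x - 4·x^2 + 12·x^3)·Dx^2  (order 2).
h: a_k = 0, 8, 24, 184/3, 184, 2888/5, 8664/5, 179384/35, …
ICs: h(0) = 0, h′(0) = 8.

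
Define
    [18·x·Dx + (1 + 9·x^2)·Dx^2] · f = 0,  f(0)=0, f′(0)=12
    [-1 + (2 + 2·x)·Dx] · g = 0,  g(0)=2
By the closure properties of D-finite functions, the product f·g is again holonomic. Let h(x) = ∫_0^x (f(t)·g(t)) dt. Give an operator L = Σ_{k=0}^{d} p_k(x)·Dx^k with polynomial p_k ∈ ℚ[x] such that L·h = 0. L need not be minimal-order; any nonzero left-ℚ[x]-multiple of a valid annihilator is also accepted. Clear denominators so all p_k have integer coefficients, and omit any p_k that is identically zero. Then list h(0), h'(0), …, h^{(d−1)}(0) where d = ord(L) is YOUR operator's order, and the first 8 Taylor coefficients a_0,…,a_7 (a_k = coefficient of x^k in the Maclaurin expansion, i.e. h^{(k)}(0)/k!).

f: a_k = 0, 12, 0, -36, 0, 972/5, 0, -8748/7, …
g: a_k = 2, 1, -1/4, 1/8, -5/64, 7/128, -21/512, 33/1024, …
h₀=f·g: eliminate ⇒ L₀, order ≤ 2·1.
∫: right-multiply L₀ by Dx.
L = (3 - 36·x - 9·x^2)·Dx + (-4 + 68·x + 108·x^2 + 36·x^3)·Dx^2 + (4 + 8·x + 40·x^2 + 72·x^3 + 36·x^4)·Dx^3  (order 3).
h: a_k = 0, 0, 12, 4, -75/4, -69/10, 10583/160, 30489/1120, …
ICs: h(0) = 0, h′(0) = 0, h′′(0) = 24.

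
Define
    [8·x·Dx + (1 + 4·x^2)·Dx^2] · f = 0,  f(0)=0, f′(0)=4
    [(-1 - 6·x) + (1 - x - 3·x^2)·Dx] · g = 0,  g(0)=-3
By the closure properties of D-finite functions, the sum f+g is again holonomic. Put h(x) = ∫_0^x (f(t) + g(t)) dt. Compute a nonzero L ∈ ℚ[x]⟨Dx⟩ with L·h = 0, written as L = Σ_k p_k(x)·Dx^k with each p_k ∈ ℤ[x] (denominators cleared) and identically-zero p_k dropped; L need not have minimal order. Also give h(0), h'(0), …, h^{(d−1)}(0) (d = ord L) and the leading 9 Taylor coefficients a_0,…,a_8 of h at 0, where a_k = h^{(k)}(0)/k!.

f: a_k = 0, 4, 0, -16/3, 0, 64/5, 0, -256/7, 0, …
g: a_k = -3, -3, -12, -21, -57, -120, -291, -651, -1524, …
L₀ := lclm(L_f,L_g); ord L₀ ≤ 2+1.
h=∫h₀ ⇒ L = L₀·Dx.
L = (32 - 128·x - 1488·x^2 - 2880·x^3 - 8424·x^4 - 2592·x^6)·Dx^2 + (-25 - 160·x - 214·x^2 - 1188·x^3 - 2628·x^4 - 6264·x^5 - 432·x^6 - 2592·x^7)·Dx^3 + (4 + 9·x + 54·x^2 - 66·x^3 - x^4 - 444·x^5 - 720·x^6 - 144·x^7 - 432·x^8)·Dx^4  (order 4).
h: a_k = 0, -3, 1/2, -4, -79/12, -57/5, -268/15, -291/7, -4813/56, …
ICs: h(0) = 0, h′(0) = -3, h′′(0) = 1, h′′′(0) = -24.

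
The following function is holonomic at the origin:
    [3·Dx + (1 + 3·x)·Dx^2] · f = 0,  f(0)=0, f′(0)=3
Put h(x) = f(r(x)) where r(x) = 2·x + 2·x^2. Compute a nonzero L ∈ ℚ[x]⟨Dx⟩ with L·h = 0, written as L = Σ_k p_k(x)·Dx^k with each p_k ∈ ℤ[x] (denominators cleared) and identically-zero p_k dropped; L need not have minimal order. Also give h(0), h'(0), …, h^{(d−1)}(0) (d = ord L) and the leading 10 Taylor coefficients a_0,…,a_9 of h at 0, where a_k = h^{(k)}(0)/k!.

f: a_k = 0, 3, -9/2, 9, -81/4, 243/5, -243/2, 2187/7, -6561/8, 2187, …
f∘r: x↦r, Dx↦Dx/r' in L_f ⇒ L₀.
L = (4 + 12·x + 12·x^2)·Dx + (1 + 8·x + 18·x^2 + 12·x^3)·Dx^2  (order 2).
h: a_k = 0, 6, -12, 36, -126, 2376/5, -1872, 53136/7, -31428, 132192, …
ICs: h(0) = 0, h′(0) = 6.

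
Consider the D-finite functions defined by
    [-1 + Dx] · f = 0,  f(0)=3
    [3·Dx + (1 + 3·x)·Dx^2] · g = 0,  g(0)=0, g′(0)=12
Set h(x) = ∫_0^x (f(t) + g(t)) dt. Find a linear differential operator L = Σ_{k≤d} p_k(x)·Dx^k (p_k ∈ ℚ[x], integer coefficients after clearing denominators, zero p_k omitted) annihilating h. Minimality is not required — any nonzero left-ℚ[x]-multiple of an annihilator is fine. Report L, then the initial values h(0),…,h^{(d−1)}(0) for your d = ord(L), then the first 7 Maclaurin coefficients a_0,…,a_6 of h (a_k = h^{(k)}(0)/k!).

f: a_k = 3, 3, 3/2, 1/2, 1/8, 1/40, 1/240, …
g: a_k = 0, 12, -18, 36, -81, 972/5, -486, …
h₀=f+g: left-lcm gives L₀, ord ≤ 3.
Integrate: L := L₀·Dx.
L = (-21 - 9·x)·Dx^2 + (17 - 6·x - 9·x^2)·Dx^3 + (4 + 15·x + 9·x^2)·Dx^4  (order 4).
h: a_k = 0, 3, 15/2, -11/2, 73/8, -647/40, 7777/240, …
ICs: h(0) = 0, h′(0) = 3, h′′(0) = 15, h′′′(0) = -33.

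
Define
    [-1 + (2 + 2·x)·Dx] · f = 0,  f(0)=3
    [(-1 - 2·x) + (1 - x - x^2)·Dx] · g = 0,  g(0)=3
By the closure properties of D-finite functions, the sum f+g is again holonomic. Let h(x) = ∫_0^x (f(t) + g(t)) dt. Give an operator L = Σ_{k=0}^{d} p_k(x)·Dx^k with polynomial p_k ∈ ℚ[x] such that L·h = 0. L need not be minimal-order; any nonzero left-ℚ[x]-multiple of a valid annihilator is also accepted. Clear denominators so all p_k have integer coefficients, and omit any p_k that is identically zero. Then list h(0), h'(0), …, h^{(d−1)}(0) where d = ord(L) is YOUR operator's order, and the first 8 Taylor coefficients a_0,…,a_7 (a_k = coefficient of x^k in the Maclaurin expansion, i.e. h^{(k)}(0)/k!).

L = (9 + 21·x + 21·x^2 + 10·x^3)·Dx + (-17 - 54·x - 87·x^2 - 74·x^3 - 25·x^4)·Dx^2 + (2 + 14·x + 6·x^2 - 30·x^3 - 34·x^4 - 10·x^5)·Dx^3  (order 3).
h: a_k = 0, 6, 9/4, 15/8, 147/64, 381/128, 2055/512, 39873/7168, …
ICs: h(0) = 0, h′(0) = 6, h′′(0) = 9/2.

f: a_k = 3, 3/2, -3/8, 3/16, -15/128, 21/256, -63/1024, 99/2048, …
g: a_k = 3, 3, 6, 9, 15, 24, 39, 63, …
f+g: L₀ = lclm(L_f,L_g), ord ≤ 1+1.
h=∫₀ˣh₀: take L = L₀·Dx.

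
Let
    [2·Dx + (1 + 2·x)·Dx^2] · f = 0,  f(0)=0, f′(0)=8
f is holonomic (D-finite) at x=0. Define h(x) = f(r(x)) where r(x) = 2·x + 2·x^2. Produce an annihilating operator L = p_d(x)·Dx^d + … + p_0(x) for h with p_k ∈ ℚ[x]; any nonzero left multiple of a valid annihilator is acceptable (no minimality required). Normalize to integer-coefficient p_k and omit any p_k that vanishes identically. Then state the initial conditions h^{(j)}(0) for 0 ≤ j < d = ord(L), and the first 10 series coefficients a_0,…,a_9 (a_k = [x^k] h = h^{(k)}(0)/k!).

L = 2·Dx + (1 + 2·x)·Dx^2  (order 2).
h: a_k = 0, 16, -16, 64/3, -32, 256/5, -256/3, 1024/7, -256, 4096/9, …
ICs: h(0) = 0, h′(0) = 16.

f: a_k = 0, 8, -8, 32/3, -16, 128/5, -128/3, 512/7, -128, 2048/9, …
Substitute x→r, Dx→(1/r')Dx; clear ⇒ L₀.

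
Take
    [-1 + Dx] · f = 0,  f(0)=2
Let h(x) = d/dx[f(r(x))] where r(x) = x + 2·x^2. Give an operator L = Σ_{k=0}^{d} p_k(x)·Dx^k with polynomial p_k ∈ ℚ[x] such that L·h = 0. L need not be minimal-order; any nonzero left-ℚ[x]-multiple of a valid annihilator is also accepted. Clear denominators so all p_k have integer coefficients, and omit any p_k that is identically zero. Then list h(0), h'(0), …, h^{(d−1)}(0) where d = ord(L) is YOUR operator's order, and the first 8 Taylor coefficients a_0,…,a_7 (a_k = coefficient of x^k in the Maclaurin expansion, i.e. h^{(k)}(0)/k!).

f: a_k = 2, 2, 1, 1/3, 1/12, 1/60, 1/360, 1/2520, …
f∘r: x↦r, Dx↦Dx/r' in L_f ⇒ L₀.
Derive L from L₀ (diff closure).
L = (5 + 8·x + 16·x^2) + (-1 - 4·x)·Dx  (order 1).
h: a_k = 2, 10, 13, 73/3, 281/12, 1741/60, 1697/72, 57233/2520, …
ICs: h(0) = 2.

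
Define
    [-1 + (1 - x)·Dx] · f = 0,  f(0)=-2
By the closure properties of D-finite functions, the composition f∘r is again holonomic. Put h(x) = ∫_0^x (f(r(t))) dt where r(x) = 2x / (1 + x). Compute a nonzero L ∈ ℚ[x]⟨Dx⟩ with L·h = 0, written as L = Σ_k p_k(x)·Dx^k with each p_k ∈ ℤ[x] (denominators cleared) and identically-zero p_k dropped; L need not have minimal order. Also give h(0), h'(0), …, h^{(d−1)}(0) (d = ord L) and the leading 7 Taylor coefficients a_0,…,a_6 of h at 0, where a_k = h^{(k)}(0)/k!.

f: a_k = -2, -2, -2, -2, -2, -2, -2, …
f∘r: x↦r, Dx↦Dx/r' in L_f ⇒ L₀.
∫: right-multiply L₀ by Dx.
L = 2·Dx + (-1 + x^2)·Dx^2  (order 2).
h: a_k = 0, -2, -2, -4/3, -1, -4/5, -2/3, …
ICs: h(0) = 0, h′(0) = -2.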